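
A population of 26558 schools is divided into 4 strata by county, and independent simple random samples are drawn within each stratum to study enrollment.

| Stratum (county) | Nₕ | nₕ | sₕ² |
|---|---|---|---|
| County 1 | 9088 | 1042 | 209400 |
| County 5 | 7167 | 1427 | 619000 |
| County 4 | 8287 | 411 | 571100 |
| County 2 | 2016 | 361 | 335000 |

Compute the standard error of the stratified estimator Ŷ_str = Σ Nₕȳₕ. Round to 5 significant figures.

Var(Ŷ_str) = Σₕ Nₕ²(1 − fₕ)sₕ²/nₕ.
County 1: 9088²·(1 − 1042/9088)·209400/1042 = 1.4694584 × 10^10.
County 5: 7167²·(1 − 1427/7167)·619000/1427 = 1.7844976 × 10^10.
County 4: 8287²·(1 − 411/8287)·571100/411 = 9.069292 × 10^10.
County 2: 2016²·(1 − 361/2016)·335000/361 = 3.0961795 × 10^9.
Sum = 1.2632866 × 10^11.
SE = √(1.2632866 × 10^11) = 355430.

355430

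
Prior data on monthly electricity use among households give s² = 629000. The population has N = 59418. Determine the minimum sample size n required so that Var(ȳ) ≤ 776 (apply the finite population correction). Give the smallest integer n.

Without fpc, n₀ = s²/D = 629000/776 = 810.5670.
With fpc, (1 − n/N)·s²/n ≤ D requires n ≥ n₀/(1 + n₀/N) = 810.5670/(1 + 810.5670/59418) = 799.6582.
Rounding up, n = 800.

800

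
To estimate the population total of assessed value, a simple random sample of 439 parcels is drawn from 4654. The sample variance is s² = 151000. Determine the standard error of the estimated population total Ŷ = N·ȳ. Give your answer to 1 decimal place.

82142.6

Var(Ŷ) = N²·Var(ȳ) = N²·(1 − n/N)·s²/n.
f = 439/4654 = 0.09432746; Var(ȳ) = 0.90567254·151000/439 = 311.51835.
Var(Ŷ) = 4654² · 311.51835 = 6.747399 × 10^9.
SE(Ŷ) = √(6.747399 × 10^9) = 82142.6.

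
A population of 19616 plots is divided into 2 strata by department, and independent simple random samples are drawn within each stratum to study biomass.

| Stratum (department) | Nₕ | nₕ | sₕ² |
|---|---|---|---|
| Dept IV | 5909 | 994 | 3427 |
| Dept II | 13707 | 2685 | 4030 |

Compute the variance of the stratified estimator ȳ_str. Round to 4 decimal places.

Var(ȳ_str) = Σₕ Wₕ²(1 − fₕ)sₕ²/nₕ with Wₕ = Nₕ/N, N = 19616.
Dept IV: Wₕ = 0.30123369; term = 0.30123369²·(1 − 0.16821797)·3427/994 = 0.26022219.
Dept II: Wₕ = 0.69876631; term = 0.69876631²·(1 − 0.19588531)·4030/2685 = 0.58930845.
Sum = 0.84953064.

0.8495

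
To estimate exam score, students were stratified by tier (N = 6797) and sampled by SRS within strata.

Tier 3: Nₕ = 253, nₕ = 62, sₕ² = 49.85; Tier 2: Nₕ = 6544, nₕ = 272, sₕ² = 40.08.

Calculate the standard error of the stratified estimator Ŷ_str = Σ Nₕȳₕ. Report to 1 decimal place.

Var(Ŷ_str) = Σₕ Nₕ²(1 − fₕ)sₕ²/nₕ.
Tier 3: 253²·(1 − 62/253)·49.85/62 = 38853.251.
Tier 2: 6544²·(1 − 272/6544)·40.08/272 = 6.0479494 × 10^6.
Sum = 6.0868027 × 10^6.
SE = √(6.0868027 × 10^6) = 2467.1.

2467.1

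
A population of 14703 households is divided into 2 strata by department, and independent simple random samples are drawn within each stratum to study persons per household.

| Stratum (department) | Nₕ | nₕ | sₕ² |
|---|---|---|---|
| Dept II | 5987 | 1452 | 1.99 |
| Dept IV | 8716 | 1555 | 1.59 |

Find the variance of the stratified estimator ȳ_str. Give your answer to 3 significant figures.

4.67 × 10^-4

Var(ȳ_str) = Σₕ Wₕ²(1 − fₕ)sₕ²/nₕ with Wₕ = Nₕ/N, N = 14703.
Dept II: Wₕ = 0.40719581; term = 0.40719581²·(1 − 0.24252547)·1.99/1452 = 1.7213179 × 10^-4.
Dept IV: Wₕ = 0.59280419; term = 0.59280419²·(1 − 0.17840753)·1.59/1555 = 2.9521996 × 10^-4.
Sum = 4.6735175 × 10^-4.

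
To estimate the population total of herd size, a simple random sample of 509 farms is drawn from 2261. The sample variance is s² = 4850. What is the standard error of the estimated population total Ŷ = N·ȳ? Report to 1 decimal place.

Var(Ŷ) = N²·Var(ȳ) = N²·(1 − n/N)·s²/n.
f = 509/2261 = 0.22512163; Var(ȳ) = 0.77487837·4850/509 = 7.3834187.
Var(Ŷ) = 2261² · 7.3834187 = 3.774493 × 10^7.
SE(Ŷ) = √(3.774493 × 10^7) = 6143.7.

6143.7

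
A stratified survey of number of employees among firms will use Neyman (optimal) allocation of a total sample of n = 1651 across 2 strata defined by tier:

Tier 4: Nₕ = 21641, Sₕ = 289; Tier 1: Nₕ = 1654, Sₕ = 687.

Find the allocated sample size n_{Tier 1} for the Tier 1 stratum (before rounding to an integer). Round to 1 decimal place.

Neyman allocation: nₕ = n·NₕSₕ / Σⱼ NⱼSⱼ.
Σ NⱼSⱼ = 21641·289 + 1654·687 = 7.390547 × 10^6.
n_{Tier 1} = 1651·1654·687 / (7.390547 × 10^6) = 253.8.

253.8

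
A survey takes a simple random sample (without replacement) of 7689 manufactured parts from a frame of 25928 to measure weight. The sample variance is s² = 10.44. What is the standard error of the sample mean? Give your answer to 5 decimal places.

Under SRS without replacement, Var(ȳ) = (1 − f)·s²/n with f = n/N = 7689/25928 = 0.29655199.
Var(ȳ) = (1 − 0.29655199)·10.44/7689 = 0.70344801·0.0013577838 = 9.5513035 × 10^-4.
SE(ȳ) = √(9.5513035 × 10^-4) = 0.03091.

0.03091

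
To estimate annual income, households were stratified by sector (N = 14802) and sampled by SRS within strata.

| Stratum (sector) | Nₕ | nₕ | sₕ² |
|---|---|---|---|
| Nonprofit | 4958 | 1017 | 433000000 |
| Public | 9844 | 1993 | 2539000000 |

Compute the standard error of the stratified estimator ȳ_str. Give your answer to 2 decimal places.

698.10

Var(ȳ_str) = Σₕ Wₕ²(1 − fₕ)sₕ²/nₕ with Wₕ = Nₕ/N, N = 14802.
Nonprofit: Wₕ = 0.33495474; term = 0.33495474²·(1 − 0.20512303)·433000000/1017 = 37969.869.
Public: Wₕ = 0.66504526; term = 0.66504526²·(1 − 0.20245835)·2539000000/1993 = 449377.36.
Sum = 487347.23.
SE = √(487347.23) = 698.10.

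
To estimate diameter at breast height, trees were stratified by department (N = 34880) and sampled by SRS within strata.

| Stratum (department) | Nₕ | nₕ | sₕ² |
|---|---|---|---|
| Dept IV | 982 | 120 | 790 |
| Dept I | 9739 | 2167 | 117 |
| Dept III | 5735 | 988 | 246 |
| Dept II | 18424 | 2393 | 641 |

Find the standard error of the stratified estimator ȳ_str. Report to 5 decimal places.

Var(ȳ_str) = Σₕ Wₕ²(1 − fₕ)sₕ²/nₕ with Wₕ = Nₕ/N, N = 34880.
Dept IV: Wₕ = 0.02815367; term = 0.02815367²·(1 − 0.12219959)·790/120 = 0.0045804869.
Dept I: Wₕ = 0.27921445; term = 0.27921445²·(1 − 0.22250744)·117/2167 = 0.0032726455.
Dept III: Wₕ = 0.16442087; term = 0.16442087²·(1 − 0.17227550)·246/988 = 0.0055715735.
Dept II: Wₕ = 0.52821101; term = 0.52821101²·(1 − 0.12988493)·641/2393 = 0.065028976.
Sum = 0.078453682.
SE = √(0.078453682) = 0.28010.

0.28010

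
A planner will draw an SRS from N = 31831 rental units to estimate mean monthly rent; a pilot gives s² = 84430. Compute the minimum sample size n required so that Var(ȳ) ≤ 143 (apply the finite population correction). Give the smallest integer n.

580

Without fpc, n₀ = s²/D = 84430/143 = 590.4196.
With fpc, (1 − n/N)·s²/n ≤ D requires n ≥ n₀/(1 + n₀/N) = 590.4196/(1 + 590.4196/31831) = 579.6676.
Rounding up, n = 580.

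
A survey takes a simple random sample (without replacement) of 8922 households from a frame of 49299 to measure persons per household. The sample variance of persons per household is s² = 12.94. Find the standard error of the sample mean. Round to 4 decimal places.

0.0345

Under SRS without replacement, Var(ȳ) = (1 − f)·s²/n with f = n/N = 8922/49299 = 0.18097730.
Var(ȳ) = (1 − 0.18097730)·12.94/8922 = 0.81902270·0.0014503475 = 0.0011878675.
SE(ȳ) = √(0.0011878675) = 0.0345.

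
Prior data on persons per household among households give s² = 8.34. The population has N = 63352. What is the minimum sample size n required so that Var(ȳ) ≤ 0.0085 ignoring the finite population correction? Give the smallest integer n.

Without fpc, n₀ = s²/D = 8.34/0.0085 = 981.1765.
Rounding up, n = 982.

982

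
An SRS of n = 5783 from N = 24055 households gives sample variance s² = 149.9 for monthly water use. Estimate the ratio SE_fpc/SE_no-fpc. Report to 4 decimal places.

f = n/N = 5783/24055 = 0.24040740.
SE_no-fpc = √(s²/n) = 0.16099939; SE_fpc = √((1−f)s²/n) = 0.14031839.
Ratio = √(1−f) = 0.87154610.

0.8715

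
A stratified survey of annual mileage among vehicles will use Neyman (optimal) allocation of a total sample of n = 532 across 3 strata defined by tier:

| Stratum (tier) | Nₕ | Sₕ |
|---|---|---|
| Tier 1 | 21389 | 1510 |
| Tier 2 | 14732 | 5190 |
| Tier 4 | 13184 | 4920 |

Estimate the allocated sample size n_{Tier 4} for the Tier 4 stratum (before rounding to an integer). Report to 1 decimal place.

Neyman allocation: nₕ = n·NₕSₕ / Σⱼ NⱼSⱼ.
Σ NⱼSⱼ = 21389·1510 + 14732·5190 + 13184·4920 = 1.7362175 × 10^8.
n_{Tier 4} = 532·13184·4920 / (1.7362175 × 10^8) = 198.8.

198.8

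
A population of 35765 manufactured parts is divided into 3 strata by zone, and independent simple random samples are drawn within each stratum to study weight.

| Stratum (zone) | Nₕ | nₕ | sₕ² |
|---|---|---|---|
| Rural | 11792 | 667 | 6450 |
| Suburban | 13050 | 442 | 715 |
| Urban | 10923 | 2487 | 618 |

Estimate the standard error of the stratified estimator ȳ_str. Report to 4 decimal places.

Var(ȳ_str) = Σₕ Wₕ²(1 − fₕ)sₕ²/nₕ with Wₕ = Nₕ/N, N = 35765.
Rural: Wₕ = 0.32970781; term = 0.32970781²·(1 − 0.05656377)·6450/667 = 0.99175617.
Suburban: Wₕ = 0.36488187; term = 0.36488187²·(1 − 0.03386973)·715/442 = 0.20807698.
Urban: Wₕ = 0.30541032; term = 0.30541032²·(1 − 0.22768470)·618/2487 = 0.017900895.
Sum = 1.217734.
SE = √(1.217734) = 1.1035.

1.1035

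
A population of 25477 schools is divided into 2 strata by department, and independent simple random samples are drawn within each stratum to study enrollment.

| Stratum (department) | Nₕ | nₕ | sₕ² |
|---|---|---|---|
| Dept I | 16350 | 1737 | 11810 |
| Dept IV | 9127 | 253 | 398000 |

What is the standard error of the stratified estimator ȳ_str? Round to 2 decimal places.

Var(ȳ_str) = Σₕ Wₕ²(1 − fₕ)sₕ²/nₕ with Wₕ = Nₕ/N, N = 25477.
Dept I: Wₕ = 0.64175531; term = 0.64175531²·(1 − 0.10623853)·11810/1737 = 2.5027107.
Dept IV: Wₕ = 0.35824469; term = 0.35824469²·(1 − 0.02771995)·398000/253 = 196.2969.
Sum = 198.79961.
SE = √(198.79961) = 14.10.

14.10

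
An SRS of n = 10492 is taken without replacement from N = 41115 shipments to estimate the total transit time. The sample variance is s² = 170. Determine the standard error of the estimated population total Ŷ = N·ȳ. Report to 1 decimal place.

Var(Ŷ) = N²·Var(ȳ) = N²·(1 − n/N)·s²/n.
f = 10492/41115 = 0.25518667; Var(ȳ) = 0.74481333·170/10492 = 0.012068077.
Var(Ŷ) = 41115² · 0.012068077 = 2.0400399 × 10^7.
SE(Ŷ) = √(2.0400399 × 10^7) = 4516.7.

4516.7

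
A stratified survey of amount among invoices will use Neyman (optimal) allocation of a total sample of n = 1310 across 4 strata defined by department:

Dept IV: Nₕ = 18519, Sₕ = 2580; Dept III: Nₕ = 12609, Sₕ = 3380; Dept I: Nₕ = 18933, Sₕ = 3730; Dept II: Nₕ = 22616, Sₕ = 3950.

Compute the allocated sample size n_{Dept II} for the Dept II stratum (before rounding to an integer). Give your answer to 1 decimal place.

467.5

Neyman allocation: nₕ = n·NₕSₕ / Σⱼ NⱼSⱼ.
Σ NⱼSⱼ = 18519·2580 + 12609·3380 + 18933·3730 + 22616·3950 = 2.5035073 × 10^8.
n_{Dept II} = 1310·22616·3950 / (2.5035073 × 10^8) = 467.5.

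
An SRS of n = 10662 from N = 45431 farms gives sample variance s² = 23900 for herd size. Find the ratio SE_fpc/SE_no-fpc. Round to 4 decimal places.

f = n/N = 10662/45431 = 0.23468557.
SE_no-fpc = √(s²/n) = 1.4971993; SE_fpc = √((1−f)s²/n) = 1.3097836.
Ratio = √(1−f) = 0.87482252.

0.8748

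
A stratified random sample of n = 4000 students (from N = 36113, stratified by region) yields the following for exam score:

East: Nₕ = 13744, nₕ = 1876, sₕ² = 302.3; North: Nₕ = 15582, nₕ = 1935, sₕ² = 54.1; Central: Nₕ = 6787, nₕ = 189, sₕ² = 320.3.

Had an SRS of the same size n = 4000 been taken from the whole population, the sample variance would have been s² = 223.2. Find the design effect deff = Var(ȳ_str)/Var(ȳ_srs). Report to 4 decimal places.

Var(ȳ_str) = Σ Wₕ²(1−fₕ)sₕ²/nₕ with Wₕ = Nₕ/36113:
  East: (13744/36113)²·(1−1876/13744)·302.3/1876 = 0.020154353
  North: (15582/36113)²·(1−1935/15582)·54.1/1935 = 0.0045587896
  Central: (6787/36113)²·(1−189/6787)·320.3/189 = 0.058191313
  → Var(ȳ_str) = 0.082904456.
Var(ȳ_srs) = (1 − 4000/36113)·223.2/4000 = 0.0496194.
deff = 0.082904456 / 0.0496194 = 1.6708.

1.6708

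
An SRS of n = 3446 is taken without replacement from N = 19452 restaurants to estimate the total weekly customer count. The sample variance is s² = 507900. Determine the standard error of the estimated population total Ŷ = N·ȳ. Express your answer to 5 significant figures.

Var(Ŷ) = N²·Var(ȳ) = N²·(1 − n/N)·s²/n.
f = 3446/19452 = 0.17715402; Var(ȳ) = 0.82284598·507900/3446 = 121.27785.
Var(Ŷ) = 19452² · 121.27785 = 4.588915 × 10^10.
SE(Ŷ) = √(4.588915 × 10^10) = 214220.

214220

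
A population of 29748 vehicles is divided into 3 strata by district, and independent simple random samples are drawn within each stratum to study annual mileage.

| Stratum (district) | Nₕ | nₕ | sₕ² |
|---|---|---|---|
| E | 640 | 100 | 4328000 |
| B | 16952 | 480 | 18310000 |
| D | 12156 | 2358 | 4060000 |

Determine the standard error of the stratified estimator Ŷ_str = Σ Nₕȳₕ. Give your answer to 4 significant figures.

3.297 × 10^6

Var(Ŷ_str) = Σₕ Nₕ²(1 − fₕ)sₕ²/nₕ.
E: 640²·(1 − 100/640)·4328000/100 = 1.4957568 × 10^10.
B: 16952²·(1 − 480/16952)·18310000/480 = 1.0651589 × 10^13.
D: 12156²·(1 − 2358/12156)·4060000/2358 = 2.0507389 × 10^11.
Sum = 1.087162 × 10^13.
SE = √(1.087162 × 10^13) = 3.297 × 10^6.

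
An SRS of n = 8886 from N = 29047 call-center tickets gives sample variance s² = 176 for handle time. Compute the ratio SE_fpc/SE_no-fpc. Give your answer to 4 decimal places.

f = n/N = 8886/29047 = 0.30591799.
SE_no-fpc = √(s²/n) = 0.14073534; SE_fpc = √((1−f)s²/n) = 0.11724884.
Ratio = √(1−f) = 0.83311584.

0.8331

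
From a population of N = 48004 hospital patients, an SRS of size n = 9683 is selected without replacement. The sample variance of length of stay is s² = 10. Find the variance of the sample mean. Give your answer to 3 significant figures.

Under SRS without replacement, Var(ȳ) = (1 − f)·s²/n with f = n/N = 9683/48004 = 0.20171236.
Var(ȳ) = (1 − 0.20171236)·10/9683 = 0.79828764·0.0010327378 = 8.2442181 × 10^-4.

8.24 × 10^-4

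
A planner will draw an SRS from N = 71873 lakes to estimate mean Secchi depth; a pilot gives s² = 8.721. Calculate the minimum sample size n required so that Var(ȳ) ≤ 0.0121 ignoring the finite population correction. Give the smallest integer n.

Without fpc, n₀ = s²/D = 8.721/0.0121 = 720.7438.
Rounding up, n = 721.

721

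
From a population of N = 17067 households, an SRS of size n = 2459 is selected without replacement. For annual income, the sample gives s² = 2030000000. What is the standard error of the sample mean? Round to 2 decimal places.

Under SRS without replacement, Var(ȳ) = (1 − f)·s²/n with f = n/N = 2459/17067 = 0.14407922.
Var(ȳ) = (1 − 0.14407922)·2030000000/2459 = 0.85592078·825538.84 = 706595.85.
SE(ȳ) = √(706595.85) = 840.59.

840.59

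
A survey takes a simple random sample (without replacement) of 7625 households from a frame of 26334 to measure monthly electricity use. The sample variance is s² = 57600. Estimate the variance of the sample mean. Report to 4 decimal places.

Under SRS without replacement, Var(ȳ) = (1 − f)·s²/n with f = n/N = 7625/26334 = 0.28954963.
Var(ȳ) = (1 − 0.28954963)·57600/7625 = 0.71045037·7.5540984 = 5.366812.

5.3668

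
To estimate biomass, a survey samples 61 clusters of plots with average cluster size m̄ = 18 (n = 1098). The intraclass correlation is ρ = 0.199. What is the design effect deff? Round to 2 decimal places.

deff = 1 + (18 − 1)·0.199 = 1 + 3.383 = 4.383.

4.38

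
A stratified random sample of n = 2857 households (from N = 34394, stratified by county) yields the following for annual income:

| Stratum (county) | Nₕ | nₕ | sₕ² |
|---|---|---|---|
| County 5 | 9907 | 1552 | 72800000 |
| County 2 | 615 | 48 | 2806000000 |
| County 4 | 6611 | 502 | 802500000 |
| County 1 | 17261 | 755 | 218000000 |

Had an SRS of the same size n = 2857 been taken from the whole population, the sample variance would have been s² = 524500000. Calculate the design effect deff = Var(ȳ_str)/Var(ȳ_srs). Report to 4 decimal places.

0.8592

Var(ȳ_str) = Σ Wₕ²(1−fₕ)sₕ²/nₕ with Wₕ = Nₕ/34394:
  County 5: (9907/34394)²·(1−1552/9907)·72800000/1552 = 3282.1839
  County 2: (615/34394)²·(1−48/615)·2806000000/48 = 17232.141
  County 4: (6611/34394)²·(1−502/6611)·802500000/502 = 54577.449
  County 1: (17261/34394)²·(1−755/17261)·218000000/755 = 69542.766
  → Var(ȳ_str) = 144634.54.
Var(ȳ_srs) = (1 − 2857/34394)·524500000/2857 = 168334.43.
deff = 144634.54 / 168334.43 = 0.8592.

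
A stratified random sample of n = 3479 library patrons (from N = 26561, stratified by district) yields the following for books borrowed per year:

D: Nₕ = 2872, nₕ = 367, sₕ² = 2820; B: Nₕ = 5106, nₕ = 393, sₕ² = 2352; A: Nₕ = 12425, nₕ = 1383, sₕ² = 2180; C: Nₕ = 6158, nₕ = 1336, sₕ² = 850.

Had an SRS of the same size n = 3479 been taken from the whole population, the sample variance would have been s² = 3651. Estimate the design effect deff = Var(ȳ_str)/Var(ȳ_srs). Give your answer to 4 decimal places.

0.6753

Var(ȳ_str) = Σ Wₕ²(1−fₕ)sₕ²/nₕ with Wₕ = Nₕ/26561:
  D: (2872/26561)²·(1−367/2872)·2820/367 = 0.078358546
  B: (5106/26561)²·(1−393/5106)·2352/393 = 0.20414285
  A: (12425/26561)²·(1−1383/12425)·2180/1383 = 0.30654173
  C: (6158/26561)²·(1−1336/6158)·850/1336 = 0.026778763
  → Var(ȳ_str) = 0.61582189.
Var(ȳ_srs) = (1 − 3479/26561)·3651/3479 = 0.91198232.
deff = 0.61582189 / 0.91198232 = 0.6753.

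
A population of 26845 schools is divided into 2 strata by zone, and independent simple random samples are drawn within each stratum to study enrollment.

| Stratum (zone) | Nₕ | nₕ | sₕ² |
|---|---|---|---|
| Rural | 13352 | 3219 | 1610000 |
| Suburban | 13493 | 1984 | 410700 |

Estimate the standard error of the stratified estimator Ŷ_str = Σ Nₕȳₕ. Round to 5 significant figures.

Var(Ŷ_str) = Σₕ Nₕ²(1 − fₕ)sₕ²/nₕ.
Rural: 13352²·(1 − 3219/13352)·1610000/3219 = 6.7668923 × 10^10.
Suburban: 13493²·(1 − 1984/13493)·410700/1984 = 3.2146163 × 10^10.
Sum = 9.9815086 × 10^10.
SE = √(9.9815086 × 10^10) = 315940.

315940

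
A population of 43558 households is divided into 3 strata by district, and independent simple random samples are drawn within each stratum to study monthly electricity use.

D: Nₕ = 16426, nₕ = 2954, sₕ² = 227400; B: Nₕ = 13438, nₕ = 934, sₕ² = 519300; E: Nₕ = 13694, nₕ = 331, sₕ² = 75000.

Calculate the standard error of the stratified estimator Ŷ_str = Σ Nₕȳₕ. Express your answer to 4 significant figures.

389800

Var(Ŷ_str) = Σₕ Nₕ²(1 − fₕ)sₕ²/nₕ.
D: 16426²·(1 − 2954/16426)·227400/2954 = 1.7035068 × 10^10.
B: 13438²·(1 − 934/13438)·519300/934 = 9.3423267 × 10^10.
E: 13694²·(1 − 331/13694)·75000/331 = 4.1463653 × 10^10.
Sum = 1.5192199 × 10^11.
SE = √(1.5192199 × 10^11) = 389800.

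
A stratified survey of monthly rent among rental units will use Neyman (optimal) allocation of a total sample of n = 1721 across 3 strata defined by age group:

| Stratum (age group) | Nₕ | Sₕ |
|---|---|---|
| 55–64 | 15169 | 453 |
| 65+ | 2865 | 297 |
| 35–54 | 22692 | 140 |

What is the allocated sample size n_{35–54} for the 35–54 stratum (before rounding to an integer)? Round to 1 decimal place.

Neyman allocation: nₕ = n·NₕSₕ / Σⱼ NⱼSⱼ.
Σ NⱼSⱼ = 15169·453 + 2865·297 + 22692·140 = 1.0899342 × 10^7.
n_{35–54} = 1721·22692·140 / (1.0899342 × 10^7) = 501.6.

501.6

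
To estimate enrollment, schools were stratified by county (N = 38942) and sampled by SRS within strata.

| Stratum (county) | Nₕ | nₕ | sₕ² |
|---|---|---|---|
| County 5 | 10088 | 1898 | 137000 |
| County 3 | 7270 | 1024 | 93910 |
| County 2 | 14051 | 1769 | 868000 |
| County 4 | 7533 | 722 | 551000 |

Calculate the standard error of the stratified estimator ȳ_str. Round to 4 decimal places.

Var(ȳ_str) = Σₕ Wₕ²(1 − fₕ)sₕ²/nₕ with Wₕ = Nₕ/N, N = 38942.
County 5: Wₕ = 0.25905192; term = 0.25905192²·(1 − 0.18814433)·137000/1898 = 3.9325733.
County 3: Wₕ = 0.18668789; term = 0.18668789²·(1 − 0.14085282)·93910/1024 = 2.7460711.
County 2: Wₕ = 0.36081865; term = 0.36081865²·(1 − 0.12589851)·868000/1769 = 55.838239.
County 4: Wₕ = 0.19344153; term = 0.19344153²·(1 − 0.09584495)·551000/722 = 25.82003.
Sum = 88.336913.
SE = √(88.336913) = 9.3988.

9.3988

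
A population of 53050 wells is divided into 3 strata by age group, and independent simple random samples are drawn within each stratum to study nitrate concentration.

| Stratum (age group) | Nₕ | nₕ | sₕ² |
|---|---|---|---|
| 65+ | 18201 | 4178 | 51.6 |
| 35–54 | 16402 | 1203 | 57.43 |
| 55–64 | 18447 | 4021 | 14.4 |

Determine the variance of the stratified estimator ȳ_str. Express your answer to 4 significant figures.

0.005687

Var(ȳ_str) = Σₕ Wₕ²(1 − fₕ)sₕ²/nₕ with Wₕ = Nₕ/N, N = 53050.
65+: Wₕ = 0.34309142; term = 0.34309142²·(1 − 0.22954783)·51.6/4178 = 0.0011200739.
35–54: Wₕ = 0.30918002; term = 0.30918002²·(1 − 0.07334471)·57.43/1203 = 0.0042287717.
55–64: Wₕ = 0.34772856; term = 0.34772856²·(1 − 0.21797582)·14.4/4021 = 3.3863303 × 10^-4.
Sum = 0.0056874786.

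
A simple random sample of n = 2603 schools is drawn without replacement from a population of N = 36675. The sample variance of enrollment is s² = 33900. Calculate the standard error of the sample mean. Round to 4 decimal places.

Under SRS without replacement, Var(ȳ) = (1 − f)·s²/n with f = n/N = 2603/36675 = 0.07097478.
Var(ȳ) = (1 − 0.07097478)·33900/2603 = 0.92902522·13.023434 = 12.099099.
SE(ȳ) = √(12.099099) = 3.4784.

3.4784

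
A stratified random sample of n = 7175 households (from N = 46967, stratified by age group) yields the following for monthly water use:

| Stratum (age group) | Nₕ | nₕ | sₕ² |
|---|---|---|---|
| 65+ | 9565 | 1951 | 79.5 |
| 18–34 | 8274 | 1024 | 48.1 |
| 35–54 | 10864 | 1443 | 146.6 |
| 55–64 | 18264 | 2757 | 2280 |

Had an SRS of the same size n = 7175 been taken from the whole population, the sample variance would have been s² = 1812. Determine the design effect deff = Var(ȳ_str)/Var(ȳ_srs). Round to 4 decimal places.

Var(ȳ_str) = Σ Wₕ²(1−fₕ)sₕ²/nₕ with Wₕ = Nₕ/46967:
  65+: (9565/46967)²·(1−1951/9565)·79.5/1951 = 0.0013453091
  18–34: (8274/46967)²·(1−1024/8274)·48.1/1024 = 0.0012773591
  35–54: (10864/46967)²·(1−1443/10864)·146.6/1443 = 0.004713774
  55–64: (18264/46967)²·(1−2757/18264)·2280/2757 = 0.10617839
  → Var(ȳ_str) = 0.11351483.
Var(ȳ_srs) = (1 − 7175/46967)·1812/7175 = 0.21396327.
deff = 0.11351483 / 0.21396327 = 0.5305.

0.5305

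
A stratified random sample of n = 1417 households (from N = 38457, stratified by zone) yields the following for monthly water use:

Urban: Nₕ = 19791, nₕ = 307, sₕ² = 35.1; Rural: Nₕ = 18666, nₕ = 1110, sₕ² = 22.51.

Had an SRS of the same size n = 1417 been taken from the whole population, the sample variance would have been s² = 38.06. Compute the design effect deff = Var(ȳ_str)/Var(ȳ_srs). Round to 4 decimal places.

1.3260

Var(ȳ_str) = Σ Wₕ²(1−fₕ)sₕ²/nₕ with Wₕ = Nₕ/38457:
  Urban: (19791/38457)²·(1−307/19791)·35.1/307 = 0.029810125
  Rural: (18666/38457)²·(1−1110/18666)·22.51/1110 = 0.0044934358
  → Var(ȳ_str) = 0.034303561.
Var(ȳ_srs) = (1 − 1417/38457)·38.06/1417 = 0.025869886.
deff = 0.034303561 / 0.025869886 = 1.3260.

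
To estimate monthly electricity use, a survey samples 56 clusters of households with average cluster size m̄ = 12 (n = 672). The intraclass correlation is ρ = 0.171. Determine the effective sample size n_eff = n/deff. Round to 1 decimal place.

deff = 1 + (12 − 1)·0.171 = 1 + 1.881 = 2.881.
n_eff = 672 / 2.881 = 233.3.

233.3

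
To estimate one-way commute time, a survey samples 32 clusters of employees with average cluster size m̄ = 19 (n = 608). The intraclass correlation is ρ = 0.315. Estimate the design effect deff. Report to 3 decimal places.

deff = 1 + (19 − 1)·0.315 = 1 + 5.67 = 6.67.

6.670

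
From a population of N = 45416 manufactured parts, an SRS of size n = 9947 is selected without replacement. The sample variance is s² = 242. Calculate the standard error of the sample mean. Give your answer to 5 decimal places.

0.13784

Under SRS without replacement, Var(ȳ) = (1 − f)·s²/n with f = n/N = 9947/45416 = 0.21901973.
Var(ȳ) = (1 − 0.21901973)·242/9947 = 0.78098027·0.024328943 = 0.019000425.
SE(ȳ) = √(0.019000425) = 0.13784.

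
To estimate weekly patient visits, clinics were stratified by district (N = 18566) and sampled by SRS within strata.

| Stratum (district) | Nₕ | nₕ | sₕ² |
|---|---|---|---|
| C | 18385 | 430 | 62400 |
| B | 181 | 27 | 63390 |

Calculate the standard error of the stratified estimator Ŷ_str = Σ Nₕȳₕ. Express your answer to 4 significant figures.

219000

Var(Ŷ_str) = Σₕ Nₕ²(1 − fₕ)sₕ²/nₕ.
C: 18385²·(1 − 430/18385)·62400/430 = 4.7903272 × 10^10.
B: 181²·(1 − 27/181)·63390/27 = 6.5441958 × 10^7.
Sum = 4.7968714 × 10^10.
SE = √(4.7968714 × 10^10) = 219000.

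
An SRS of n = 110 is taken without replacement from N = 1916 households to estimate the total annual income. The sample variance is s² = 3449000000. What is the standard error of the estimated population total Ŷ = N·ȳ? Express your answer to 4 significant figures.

Var(Ŷ) = N²·Var(ȳ) = N²·(1 − n/N)·s²/n.
f = 110/1916 = 0.05741127; Var(ȳ) = 0.94258873·3449000000/110 = 2.9554441 × 10^7.
Var(Ŷ) = 1916² · (2.9554441 × 10^7) = 1.0849601 × 10^14.
SE(Ŷ) = √(1.0849601 × 10^14) = 1.042 × 10^7.

1.042 × 10^7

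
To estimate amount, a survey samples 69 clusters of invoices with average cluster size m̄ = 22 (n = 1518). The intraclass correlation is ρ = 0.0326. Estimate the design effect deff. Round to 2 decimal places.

deff = 1 + (22 − 1)·0.0326 = 1 + 0.6846 = 1.6846.

1.68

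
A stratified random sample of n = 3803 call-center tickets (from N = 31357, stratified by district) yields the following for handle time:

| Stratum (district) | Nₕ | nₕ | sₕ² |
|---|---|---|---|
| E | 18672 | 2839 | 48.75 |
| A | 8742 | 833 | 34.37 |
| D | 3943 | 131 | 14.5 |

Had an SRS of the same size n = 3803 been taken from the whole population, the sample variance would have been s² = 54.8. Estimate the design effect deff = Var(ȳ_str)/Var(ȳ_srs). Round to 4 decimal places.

0.7705

Var(ȳ_str) = Σ Wₕ²(1−fₕ)sₕ²/nₕ with Wₕ = Nₕ/31357:
  E: (18672/31357)²·(1−2839/18672)·48.75/2839 = 0.0051629066
  A: (8742/31357)²·(1−833/8742)·34.37/833 = 0.0029013351
  D: (3943/31357)²·(1−131/3943)·14.5/131 = 0.0016920273
  → Var(ȳ_str) = 0.009756269.
Var(ȳ_srs) = (1 − 3803/31357)·54.8/3803 = 0.01266206.
deff = 0.009756269 / 0.01266206 = 0.7705.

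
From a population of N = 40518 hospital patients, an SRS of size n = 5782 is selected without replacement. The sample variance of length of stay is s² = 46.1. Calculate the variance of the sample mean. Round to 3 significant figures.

0.00684

Under SRS without replacement, Var(ȳ) = (1 − f)·s²/n with f = n/N = 5782/40518 = 0.14270201.
Var(ȳ) = (1 − 0.14270201)·46.1/5782 = 0.85729799·0.0079730197 = 0.0068352538.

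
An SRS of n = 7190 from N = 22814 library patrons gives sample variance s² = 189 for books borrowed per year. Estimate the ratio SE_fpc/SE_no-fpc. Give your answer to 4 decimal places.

0.8276

f = n/N = 7190/22814 = 0.31515736.
SE_no-fpc = √(s²/n) = 0.16213115; SE_fpc = √((1−f)s²/n) = 0.13417199.
Ratio = √(1−f) = 0.82755220.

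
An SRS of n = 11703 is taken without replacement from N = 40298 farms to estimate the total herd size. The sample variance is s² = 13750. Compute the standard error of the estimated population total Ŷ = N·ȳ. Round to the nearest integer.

Var(Ŷ) = N²·Var(ȳ) = N²·(1 − n/N)·s²/n.
f = 11703/40298 = 0.29041143; Var(ȳ) = 0.70958857·13750/11703 = 0.83370442.
Var(Ŷ) = 40298² · 0.83370442 = 1.3538766 × 10^9.
SE(Ŷ) = √(1.3538766 × 10^9) = 36795.

36795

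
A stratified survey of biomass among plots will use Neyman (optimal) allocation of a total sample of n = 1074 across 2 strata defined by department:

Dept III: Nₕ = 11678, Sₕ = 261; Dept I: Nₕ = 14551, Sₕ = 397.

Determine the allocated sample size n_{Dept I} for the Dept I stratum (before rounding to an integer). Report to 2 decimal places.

703.05

Neyman allocation: nₕ = n·NₕSₕ / Σⱼ NⱼSⱼ.
Σ NⱼSⱼ = 11678·261 + 14551·397 = 8.824705 × 10^6.
n_{Dept I} = 1074·14551·397 / (8.824705 × 10^6) = 703.05.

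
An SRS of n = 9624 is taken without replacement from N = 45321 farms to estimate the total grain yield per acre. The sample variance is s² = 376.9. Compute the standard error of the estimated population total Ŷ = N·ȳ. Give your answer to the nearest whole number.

7960

Var(Ŷ) = N²·Var(ȳ) = N²·(1 − n/N)·s²/n.
f = 9624/45321 = 0.21235189; Var(ȳ) = 0.78764811·376.9/9624 = 0.030846277.
Var(Ŷ) = 45321² · 0.030846277 = 6.3358038 × 10^7.
SE(Ŷ) = √(6.3358038 × 10^7) = 7960.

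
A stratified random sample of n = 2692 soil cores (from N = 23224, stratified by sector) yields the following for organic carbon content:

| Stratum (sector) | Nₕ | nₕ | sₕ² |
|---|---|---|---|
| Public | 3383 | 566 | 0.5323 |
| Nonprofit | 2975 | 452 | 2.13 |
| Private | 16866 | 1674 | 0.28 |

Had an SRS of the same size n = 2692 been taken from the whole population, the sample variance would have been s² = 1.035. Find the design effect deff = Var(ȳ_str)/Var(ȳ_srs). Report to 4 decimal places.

Var(ȳ_str) = Σ Wₕ²(1−fₕ)sₕ²/nₕ with Wₕ = Nₕ/23224:
  Public: (3383/23224)²·(1−566/3383)·0.5323/566 = 1.6617085 × 10^-5
  Nonprofit: (2975/23224)²·(1−452/2975)·2.13/452 = 6.557999 × 10^-5
  Private: (16866/23224)²·(1−1674/16866)·0.28/1674 = 7.9461284 × 10^-5
  → Var(ȳ_str) = 1.6165836 × 10^-4.
Var(ȳ_srs) = (1 − 2692/23224)·1.035/2692 = 3.3990654 × 10^-4.
deff = (1.6165836 × 10^-4) / (3.3990654 × 10^-4) = 0.4756.

0.4756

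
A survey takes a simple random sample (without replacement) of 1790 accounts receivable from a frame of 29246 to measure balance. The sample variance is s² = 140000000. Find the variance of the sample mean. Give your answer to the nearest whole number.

Under SRS without replacement, Var(ȳ) = (1 − f)·s²/n with f = n/N = 1790/29246 = 0.06120495.
Var(ȳ) = (1 − 0.06120495)·140000000/1790 = 0.93879505·78212.291 = 73425.311.

73425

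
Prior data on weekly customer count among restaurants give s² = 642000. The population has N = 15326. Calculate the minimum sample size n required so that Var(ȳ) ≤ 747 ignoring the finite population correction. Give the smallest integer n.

860

Without fpc, n₀ = s²/D = 642000/747 = 859.4378.
Rounding up, n = 860.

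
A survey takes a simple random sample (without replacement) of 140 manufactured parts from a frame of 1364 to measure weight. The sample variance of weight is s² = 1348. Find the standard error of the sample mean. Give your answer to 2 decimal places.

2.94

Under SRS without replacement, Var(ȳ) = (1 − f)·s²/n with f = n/N = 140/1364 = 0.10263930.
Var(ȳ) = (1 − 0.10263930)·1348/140 = 0.89736070·9.6285714 = 8.6403016.
SE(ȳ) = √(8.6403016) = 2.94.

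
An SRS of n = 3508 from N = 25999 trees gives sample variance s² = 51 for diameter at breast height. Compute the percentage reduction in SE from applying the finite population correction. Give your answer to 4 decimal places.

f = n/N = 3508/25999 = 0.13492827.
SE_no-fpc = √(s²/n) = 0.12057445; SE_fpc = √((1−f)s²/n) = 0.11214537.
Ratio = √(1−f) = 0.93009233. Reduction = 100·(1 − 0.93009233) = 6.9908%.

6.9908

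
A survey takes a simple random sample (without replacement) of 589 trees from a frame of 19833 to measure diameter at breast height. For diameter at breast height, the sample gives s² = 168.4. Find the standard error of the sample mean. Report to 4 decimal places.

Under SRS without replacement, Var(ȳ) = (1 − f)·s²/n with f = n/N = 589/19833 = 0.02969798.
Var(ȳ) = (1 − 0.02969798)·168.4/589 = 0.97030202·0.28590832 = 0.27741742.
SE(ȳ) = √(0.27741742) = 0.5267.

0.5267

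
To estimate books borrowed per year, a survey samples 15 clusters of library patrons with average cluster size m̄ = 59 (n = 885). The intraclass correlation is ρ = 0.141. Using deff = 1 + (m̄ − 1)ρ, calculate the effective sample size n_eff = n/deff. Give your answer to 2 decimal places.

deff = 1 + (59 − 1)·0.141 = 1 + 8.178 = 9.178.
n_eff = 885 / 9.178 = 96.43.

96.43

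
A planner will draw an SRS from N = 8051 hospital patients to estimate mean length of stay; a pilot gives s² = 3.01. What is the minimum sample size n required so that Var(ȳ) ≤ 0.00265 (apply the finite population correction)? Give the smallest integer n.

Without fpc, n₀ = s²/D = 3.01/0.00265 = 1135.8491.
With fpc, (1 − n/N)·s²/n ≤ D requires n ≥ n₀/(1 + n₀/N) = 1135.8491/(1 + 1135.8491/8051) = 995.4143.
Rounding up, n = 996.

996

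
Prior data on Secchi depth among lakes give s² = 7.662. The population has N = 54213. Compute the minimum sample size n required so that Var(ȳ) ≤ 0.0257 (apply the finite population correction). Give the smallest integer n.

Without fpc, n₀ = s²/D = 7.662/0.0257 = 298.1323.
With fpc, (1 − n/N)·s²/n ≤ D requires n ≥ n₀/(1 + n₀/N) = 298.1323/(1 + 298.1323/54213) = 296.5018.
Rounding up, n = 297.

297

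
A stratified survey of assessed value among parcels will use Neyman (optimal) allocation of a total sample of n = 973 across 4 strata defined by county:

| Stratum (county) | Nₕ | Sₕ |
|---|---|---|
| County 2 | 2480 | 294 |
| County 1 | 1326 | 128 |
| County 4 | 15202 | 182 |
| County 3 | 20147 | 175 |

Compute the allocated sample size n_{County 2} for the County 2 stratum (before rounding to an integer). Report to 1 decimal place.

Neyman allocation: nₕ = n·NₕSₕ / Σⱼ NⱼSⱼ.
Σ NⱼSⱼ = 2480·294 + 1326·128 + 15202·182 + 20147·175 = 7.191337 × 10^6.
n_{County 2} = 973·2480·294 / (7.191337 × 10^6) = 98.7.

98.7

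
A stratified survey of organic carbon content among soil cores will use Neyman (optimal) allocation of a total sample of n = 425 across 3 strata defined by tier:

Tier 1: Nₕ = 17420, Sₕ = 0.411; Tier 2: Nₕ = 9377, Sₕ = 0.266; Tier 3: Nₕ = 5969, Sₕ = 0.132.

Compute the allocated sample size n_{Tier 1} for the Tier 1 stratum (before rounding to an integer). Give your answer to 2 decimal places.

Neyman allocation: nₕ = n·NₕSₕ / Σⱼ NⱼSⱼ.
Σ NⱼSⱼ = 17420·0.411 + 9377·0.266 + 5969·0.132 = 10441.81.
n_{Tier 1} = 425·17420·0.411 / 10441.81 = 291.41.

291.41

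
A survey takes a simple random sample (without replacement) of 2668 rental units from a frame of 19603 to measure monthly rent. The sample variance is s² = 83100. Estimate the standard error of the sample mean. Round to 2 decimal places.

Under SRS without replacement, Var(ȳ) = (1 − f)·s²/n with f = n/N = 2668/19603 = 0.13610162.
Var(ȳ) = (1 − 0.13610162)·83100/2668 = 0.86389838·31.146927 = 26.907779.
SE(ȳ) = √(26.907779) = 5.19.

5.19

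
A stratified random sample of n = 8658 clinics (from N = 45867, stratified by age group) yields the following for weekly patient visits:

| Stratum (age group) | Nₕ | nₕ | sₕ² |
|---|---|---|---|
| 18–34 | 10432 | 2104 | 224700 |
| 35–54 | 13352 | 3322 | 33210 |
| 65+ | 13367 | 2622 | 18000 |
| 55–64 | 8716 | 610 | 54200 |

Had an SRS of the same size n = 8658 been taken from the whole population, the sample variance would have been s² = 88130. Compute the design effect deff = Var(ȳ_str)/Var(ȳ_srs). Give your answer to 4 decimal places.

Var(ȳ_str) = Σ Wₕ²(1−fₕ)sₕ²/nₕ with Wₕ = Nₕ/45867:
  18–34: (10432/45867)²·(1−2104/10432)·224700/2104 = 4.4102678
  35–54: (13352/45867)²·(1−3322/13352)·33210/3322 = 0.63637899
  65+: (13367/45867)²·(1−2622/13367)·18000/2622 = 0.46868334
  55–64: (8716/45867)²·(1−610/8716)·54200/610 = 2.9839573
  → Var(ȳ_str) = 8.4992874.
Var(ȳ_srs) = (1 − 8658/45867)·88130/8658 = 8.2576002.
deff = 8.4992874 / 8.2576002 = 1.0293.

1.0293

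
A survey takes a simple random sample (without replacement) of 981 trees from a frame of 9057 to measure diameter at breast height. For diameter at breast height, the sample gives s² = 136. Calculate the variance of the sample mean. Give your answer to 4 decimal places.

Under SRS without replacement, Var(ȳ) = (1 − f)·s²/n with f = n/N = 981/9057 = 0.10831401.
Var(ȳ) = (1 − 0.10831401)·136/981 = 0.89168599·0.13863405 = 0.12361804.

0.1236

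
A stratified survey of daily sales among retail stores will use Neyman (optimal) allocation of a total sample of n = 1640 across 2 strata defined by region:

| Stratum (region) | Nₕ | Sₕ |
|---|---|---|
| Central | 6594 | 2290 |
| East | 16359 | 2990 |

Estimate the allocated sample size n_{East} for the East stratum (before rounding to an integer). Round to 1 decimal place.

Neyman allocation: nₕ = n·NₕSₕ / Σⱼ NⱼSⱼ.
Σ NⱼSⱼ = 6594·2290 + 16359·2990 = 6.401367 × 10^7.
n_{East} = 1640·16359·2990 / (6.401367 × 10^7) = 1253.1.

1253.1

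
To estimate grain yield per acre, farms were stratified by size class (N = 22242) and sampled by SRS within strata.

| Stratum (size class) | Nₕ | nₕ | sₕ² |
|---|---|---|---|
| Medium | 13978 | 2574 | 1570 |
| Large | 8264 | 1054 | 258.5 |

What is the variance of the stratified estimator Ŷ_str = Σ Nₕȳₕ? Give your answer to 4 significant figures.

1.118 × 10^8

Var(Ŷ_str) = Σₕ Nₕ²(1 − fₕ)sₕ²/nₕ.
Medium: 13978²·(1 − 2574/13978)·1570/2574 = 9.7228448 × 10^7.
Large: 8264²·(1 − 1054/8264)·258.5/1054 = 1.4613206 × 10^7.
Sum = 1.1184165 × 10^8.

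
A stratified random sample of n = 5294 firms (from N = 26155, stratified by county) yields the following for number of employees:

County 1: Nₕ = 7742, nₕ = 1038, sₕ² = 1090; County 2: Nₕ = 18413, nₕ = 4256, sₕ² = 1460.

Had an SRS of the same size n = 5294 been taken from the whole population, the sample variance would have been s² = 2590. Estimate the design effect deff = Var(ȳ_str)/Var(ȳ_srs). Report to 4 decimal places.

0.5392

Var(ȳ_str) = Σ Wₕ²(1−fₕ)sₕ²/nₕ with Wₕ = Nₕ/26155:
  County 1: (7742/26155)²·(1−1038/7742)·1090/1038 = 0.079672211
  County 2: (18413/26155)²·(1−4256/18413)·1460/4256 = 0.13071866
  → Var(ȳ_str) = 0.21039087.
Var(ȳ_srs) = (1 − 5294/26155)·2590/5294 = 0.39020805.
deff = 0.21039087 / 0.39020805 = 0.5392.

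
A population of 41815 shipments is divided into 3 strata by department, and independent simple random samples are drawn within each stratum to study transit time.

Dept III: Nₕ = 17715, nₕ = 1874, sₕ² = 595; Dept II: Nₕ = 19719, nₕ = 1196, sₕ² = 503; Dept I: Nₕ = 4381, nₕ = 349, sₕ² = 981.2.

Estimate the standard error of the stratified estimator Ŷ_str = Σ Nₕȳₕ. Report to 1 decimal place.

17099.0

Var(Ŷ_str) = Σₕ Nₕ²(1 − fₕ)sₕ²/nₕ.
Dept III: 17715²·(1 − 1874/17715)·595/1874 = 8.9098651 × 10^7.
Dept II: 19719²·(1 − 1196/19719)·503/1196 = 1.5361479 × 10^8.
Dept I: 4381²·(1 − 349/4381)·981.2/349 = 4.9662193 × 10^7.
Sum = 2.9237563 × 10^8.
SE = √(2.9237563 × 10^8) = 17099.0.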